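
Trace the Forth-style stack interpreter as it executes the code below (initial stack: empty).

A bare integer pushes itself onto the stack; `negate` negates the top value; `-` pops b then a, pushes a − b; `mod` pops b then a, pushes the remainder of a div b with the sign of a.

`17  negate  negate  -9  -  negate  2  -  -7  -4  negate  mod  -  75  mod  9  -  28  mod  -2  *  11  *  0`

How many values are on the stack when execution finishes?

17     → 17
negate → -17
negate → 17
-9     → 17 -9
-      → 26
negate → -26
2      → -26 2
-      → -28
-7     → -28 -7
-4     → -28 -7 -4
negate → -28 -7 4
mod    → -28 -3
-      → -25
75     → -25 75
mod    → -25
9      → -25 9
-      → -34
28     → -34 28
mod    → -6
-2     → -6 -2
*      → 12
11     → 12 11
*      → 132
0      → 132 0

2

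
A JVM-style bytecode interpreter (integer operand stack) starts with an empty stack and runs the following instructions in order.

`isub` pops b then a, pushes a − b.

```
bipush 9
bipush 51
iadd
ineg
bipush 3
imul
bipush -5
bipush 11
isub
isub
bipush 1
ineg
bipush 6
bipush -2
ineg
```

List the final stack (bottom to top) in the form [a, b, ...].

bipush 9  -> 9
bipush 51 -> 9 51
iadd      -> 60
ineg      -> -60
bipush 3  -> -60 3
imul      -> -180
bipush -5 -> -180 -5
bipush 11 -> -180 -5 11
isub      -> -180 -16
isub      -> -164
bipush 1  -> -164 1
ineg      -> -164 -1
bipush 6  -> -164 -1 6
bipush -2 -> -164 -1 6 -2
ineg      -> -164 -1 6 2

[-164, -1, 6, 2]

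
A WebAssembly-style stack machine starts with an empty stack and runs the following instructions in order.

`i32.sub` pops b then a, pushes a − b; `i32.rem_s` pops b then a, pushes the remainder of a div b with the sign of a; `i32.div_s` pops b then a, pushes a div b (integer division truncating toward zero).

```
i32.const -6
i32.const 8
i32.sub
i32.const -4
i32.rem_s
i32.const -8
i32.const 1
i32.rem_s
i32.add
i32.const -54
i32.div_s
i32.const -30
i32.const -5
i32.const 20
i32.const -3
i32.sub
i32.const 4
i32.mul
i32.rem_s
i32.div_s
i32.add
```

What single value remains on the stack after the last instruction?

6

i32.const -6   -6
i32.const 8    -6 8
i32.sub        -14
i32.const -4   -14 -4
i32.rem_s      -2
i32.const -8   -2 -8
i32.const 1    -2 -8 1
i32.rem_s      -2 0
i32.add        -2
i32.const -54  -2 -54
i32.div_s      0
i32.const -30  0 -30
i32.const -5   0 -30 -5
i32.const 20   0 -30 -5 20
i32.const -3   0 -30 -5 20 -3
i32.sub        0 -30 -5 23
i32.const 4    0 -30 -5 23 4
i32.mul        0 -30 -5 92
i32.rem_s      0 -30 -5
i32.div_s      0 6
i32.add        6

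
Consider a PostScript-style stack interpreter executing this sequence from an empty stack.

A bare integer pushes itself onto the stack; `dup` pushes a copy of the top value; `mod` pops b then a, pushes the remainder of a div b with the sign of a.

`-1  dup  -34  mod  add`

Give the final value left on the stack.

-1   -1
dup  -1 -1
-34  -1 -1 -34
mod  -1 -1
add  -2

-2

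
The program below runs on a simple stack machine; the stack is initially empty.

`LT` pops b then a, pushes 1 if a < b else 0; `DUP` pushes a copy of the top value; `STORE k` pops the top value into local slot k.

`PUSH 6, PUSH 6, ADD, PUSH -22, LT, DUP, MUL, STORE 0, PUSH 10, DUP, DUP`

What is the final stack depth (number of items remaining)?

PUSH 6   -> 6
PUSH 6   -> 6 6
ADD      -> 12
PUSH -22 -> 12 -22
LT       -> 0
DUP      -> 0 0
MUL      -> 0
STORE 0  -> (empty)
PUSH 10  -> 10
DUP      -> 10 10
DUP      -> 10 10 10

3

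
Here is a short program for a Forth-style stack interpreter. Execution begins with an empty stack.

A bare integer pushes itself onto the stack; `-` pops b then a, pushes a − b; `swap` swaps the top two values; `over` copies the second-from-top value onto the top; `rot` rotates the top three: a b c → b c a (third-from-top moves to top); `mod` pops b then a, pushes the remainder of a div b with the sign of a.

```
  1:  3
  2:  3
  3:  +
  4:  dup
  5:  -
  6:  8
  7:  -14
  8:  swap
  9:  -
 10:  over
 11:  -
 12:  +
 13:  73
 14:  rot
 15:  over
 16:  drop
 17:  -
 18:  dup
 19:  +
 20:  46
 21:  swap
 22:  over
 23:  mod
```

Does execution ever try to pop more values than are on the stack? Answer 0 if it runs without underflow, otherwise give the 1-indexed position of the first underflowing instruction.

3    -> 3
3    -> 3 3
+    -> 6
dup  -> 6 6
-    -> 0
8    -> 0 8
-14  -> 0 8 -14
swap -> 0 -14 8
-    -> 0 -22
over -> 0 -22 0
-    -> 0 -22
+    -> -22
73   -> -22 73
rot  — needs 3 operands, stack has 2 → underflow

14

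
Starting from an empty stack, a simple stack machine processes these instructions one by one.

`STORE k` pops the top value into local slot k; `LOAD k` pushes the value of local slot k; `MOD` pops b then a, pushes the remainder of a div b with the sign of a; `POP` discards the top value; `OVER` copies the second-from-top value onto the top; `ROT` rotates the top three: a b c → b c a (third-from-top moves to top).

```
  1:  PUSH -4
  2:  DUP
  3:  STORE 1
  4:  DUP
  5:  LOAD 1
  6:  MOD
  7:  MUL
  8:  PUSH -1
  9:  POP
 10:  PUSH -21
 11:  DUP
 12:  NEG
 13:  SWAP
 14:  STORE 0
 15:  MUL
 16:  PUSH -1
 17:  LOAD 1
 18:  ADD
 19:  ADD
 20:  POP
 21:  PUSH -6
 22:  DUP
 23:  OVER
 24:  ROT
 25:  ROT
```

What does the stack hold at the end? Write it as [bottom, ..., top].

PUSH -4  : -4
DUP      : -4 -4
STORE 1  : -4
DUP      : -4 -4
LOAD 1   : -4 -4 -4
MOD      : -4 0
MUL      : 0
PUSH -1  : 0 -1
POP      : 0
PUSH -21 : 0 -21
DUP      : 0 -21 -21
NEG      : 0 -21 21
SWAP     : 0 21 -21
STORE 0  : 0 21
MUL      : 0
PUSH -1  : 0 -1
LOAD 1   : 0 -1 -4
ADD      : 0 -5
ADD      : -5
POP      : (empty)
PUSH -6  : -6
DUP      : -6 -6
OVER     : -6 -6 -6
ROT      : -6 -6 -6
ROT      : -6 -6 -6

[-6, -6, -6]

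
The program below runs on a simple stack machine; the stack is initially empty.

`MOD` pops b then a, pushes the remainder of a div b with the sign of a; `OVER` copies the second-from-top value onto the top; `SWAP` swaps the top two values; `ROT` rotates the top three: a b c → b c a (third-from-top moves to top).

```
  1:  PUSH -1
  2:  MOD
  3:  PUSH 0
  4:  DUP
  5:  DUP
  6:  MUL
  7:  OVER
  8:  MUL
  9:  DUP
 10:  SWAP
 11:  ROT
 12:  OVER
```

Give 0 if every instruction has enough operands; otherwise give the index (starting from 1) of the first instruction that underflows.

2

PUSH -1 -> [-1]
MOD  — needs 2 operands, stack has 1 → underflow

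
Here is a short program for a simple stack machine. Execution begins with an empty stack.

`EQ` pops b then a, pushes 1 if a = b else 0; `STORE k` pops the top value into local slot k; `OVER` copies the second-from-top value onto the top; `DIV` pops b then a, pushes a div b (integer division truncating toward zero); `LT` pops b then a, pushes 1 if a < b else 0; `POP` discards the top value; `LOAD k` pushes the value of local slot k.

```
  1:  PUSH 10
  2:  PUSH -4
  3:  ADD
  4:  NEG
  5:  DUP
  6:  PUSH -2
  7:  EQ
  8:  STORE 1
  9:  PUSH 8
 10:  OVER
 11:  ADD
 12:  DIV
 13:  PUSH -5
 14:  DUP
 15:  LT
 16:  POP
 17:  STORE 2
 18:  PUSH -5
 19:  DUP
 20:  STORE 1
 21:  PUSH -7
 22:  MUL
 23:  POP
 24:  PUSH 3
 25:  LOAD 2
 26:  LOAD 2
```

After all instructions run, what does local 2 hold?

PUSH 10 -> [10]
PUSH -4 -> [10, -4]
ADD     -> [6]
NEG     -> [-6]
DUP     -> [-6, -6]
PUSH -2 -> [-6, -6, -2]
EQ      -> [-6, 0]
STORE 1 -> [-6]
PUSH 8  -> [-6, 8]
OVER    -> [-6, 8, -6]
ADD     -> [-6, 2]
DIV     -> [-3]
PUSH -5 -> [-3, -5]
DUP     -> [-3, -5, -5]
LT      -> [-3, 0]
POP     -> [-3]
STORE 2 -> []
PUSH -5 -> [-5]
DUP     -> [-5, -5]
STORE 1 -> [-5]
PUSH -7 -> [-5, -7]
MUL     -> [35]
POP     -> []
PUSH 3  -> [3]
LOAD 2  -> [3, -3]
LOAD 2  -> [3, -3, -3]

-3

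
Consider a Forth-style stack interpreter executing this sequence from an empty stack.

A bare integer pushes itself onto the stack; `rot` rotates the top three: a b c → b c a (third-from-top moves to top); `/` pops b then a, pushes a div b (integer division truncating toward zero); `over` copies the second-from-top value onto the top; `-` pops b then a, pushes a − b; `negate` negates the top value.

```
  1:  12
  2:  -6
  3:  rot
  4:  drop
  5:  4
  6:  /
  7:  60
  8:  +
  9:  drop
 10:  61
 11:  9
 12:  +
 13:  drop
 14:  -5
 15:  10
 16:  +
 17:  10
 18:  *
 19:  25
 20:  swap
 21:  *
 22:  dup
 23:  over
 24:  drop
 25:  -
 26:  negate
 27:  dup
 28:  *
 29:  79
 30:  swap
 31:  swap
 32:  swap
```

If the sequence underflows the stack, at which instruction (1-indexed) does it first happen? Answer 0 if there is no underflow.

12 : 12
-6 : 12 -6
rot  — needs 3 operands, stack has 2 → underflow

3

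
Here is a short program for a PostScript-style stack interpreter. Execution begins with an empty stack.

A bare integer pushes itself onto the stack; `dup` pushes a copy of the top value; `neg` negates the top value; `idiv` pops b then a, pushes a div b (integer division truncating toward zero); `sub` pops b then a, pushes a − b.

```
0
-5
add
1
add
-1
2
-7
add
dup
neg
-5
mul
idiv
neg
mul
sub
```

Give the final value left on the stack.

-4

0    → [0]
-5   → [0, -5]
add  → [-5]
1    → [-5, 1]
add  → [-4]
-1   → [-4, -1]
2    → [-4, -1, 2]
-7   → [-4, -1, 2, -7]
add  → [-4, -1, -5]
dup  → [-4, -1, -5, -5]
neg  → [-4, -1, -5, 5]
-5   → [-4, -1, -5, 5, -5]
mul  → [-4, -1, -5, -25]
idiv → [-4, -1, 0]
neg  → [-4, -1, 0]
mul  → [-4, 0]
sub  → [-4]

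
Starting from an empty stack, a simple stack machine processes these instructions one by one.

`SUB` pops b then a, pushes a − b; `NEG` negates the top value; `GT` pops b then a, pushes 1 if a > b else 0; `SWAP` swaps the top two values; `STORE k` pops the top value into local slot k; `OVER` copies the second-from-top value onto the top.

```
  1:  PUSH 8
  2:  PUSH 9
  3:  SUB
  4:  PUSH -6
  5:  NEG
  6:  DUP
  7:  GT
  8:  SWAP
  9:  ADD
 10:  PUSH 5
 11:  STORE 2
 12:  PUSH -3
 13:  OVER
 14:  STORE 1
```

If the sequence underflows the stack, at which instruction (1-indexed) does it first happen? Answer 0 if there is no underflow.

0

PUSH 8  → 8
PUSH 9  → 8 9
SUB     → -1
PUSH -6 → -1 -6
NEG     → -1 6
DUP     → -1 6 6
GT      → -1 0
SWAP    → 0 -1
ADD     → -1
PUSH 5  → -1 5
STORE 2 → -1
PUSH -3 → -1 -3
OVER    → -1 -3 -1
STORE 1 → -1 -3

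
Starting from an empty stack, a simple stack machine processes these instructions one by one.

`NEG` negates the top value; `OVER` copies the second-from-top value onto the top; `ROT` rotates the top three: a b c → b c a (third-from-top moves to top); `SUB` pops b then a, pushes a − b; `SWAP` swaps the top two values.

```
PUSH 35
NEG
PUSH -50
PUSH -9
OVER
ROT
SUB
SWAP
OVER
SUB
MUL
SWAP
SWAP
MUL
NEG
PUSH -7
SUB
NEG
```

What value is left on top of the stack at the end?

PUSH 35  → [35]
NEG      → [-35]
PUSH -50 → [-35, -50]
PUSH -9  → [-35, -50, -9]
OVER     → [-35, -50, -9, -50]
ROT      → [-35, -9, -50, -50]
SUB      → [-35, -9, 0]
SWAP     → [-35, 0, -9]
OVER     → [-35, 0, -9, 0]
SUB      → [-35, 0, -9]
MUL      → [-35, 0]
SWAP     → [0, -35]
SWAP     → [-35, 0]
MUL      → [0]
NEG      → [0]
PUSH -7  → [0, -7]
SUB      → [7]
NEG      → [-7]

-7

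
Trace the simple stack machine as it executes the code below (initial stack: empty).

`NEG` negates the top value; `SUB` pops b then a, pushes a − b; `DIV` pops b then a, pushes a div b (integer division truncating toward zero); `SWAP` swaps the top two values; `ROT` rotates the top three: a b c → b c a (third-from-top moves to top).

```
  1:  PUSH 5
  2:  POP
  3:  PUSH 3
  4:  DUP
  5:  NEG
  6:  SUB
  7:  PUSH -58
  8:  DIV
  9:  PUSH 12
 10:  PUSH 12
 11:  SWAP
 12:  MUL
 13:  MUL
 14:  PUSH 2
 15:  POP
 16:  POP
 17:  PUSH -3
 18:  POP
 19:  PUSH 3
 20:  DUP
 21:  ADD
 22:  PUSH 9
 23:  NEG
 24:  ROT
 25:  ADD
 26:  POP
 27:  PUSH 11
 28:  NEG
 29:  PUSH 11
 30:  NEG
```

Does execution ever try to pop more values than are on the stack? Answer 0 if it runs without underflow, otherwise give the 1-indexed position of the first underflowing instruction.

PUSH 5    5
POP       (empty)
PUSH 3    3
DUP       3 3
NEG       3 -3
SUB       6
PUSH -58  6 -58
DIV       0
PUSH 12   0 12
PUSH 12   0 12 12
SWAP      0 12 12
MUL       0 144
MUL       0
PUSH 2    0 2
POP       0
POP       (empty)
PUSH -3   -3
POP       (empty)
PUSH 3    3
DUP       3 3
ADD       6
PUSH 9    6 9
NEG       6 -9
ROT  — needs 3 operands, stack has 2 → underflow

24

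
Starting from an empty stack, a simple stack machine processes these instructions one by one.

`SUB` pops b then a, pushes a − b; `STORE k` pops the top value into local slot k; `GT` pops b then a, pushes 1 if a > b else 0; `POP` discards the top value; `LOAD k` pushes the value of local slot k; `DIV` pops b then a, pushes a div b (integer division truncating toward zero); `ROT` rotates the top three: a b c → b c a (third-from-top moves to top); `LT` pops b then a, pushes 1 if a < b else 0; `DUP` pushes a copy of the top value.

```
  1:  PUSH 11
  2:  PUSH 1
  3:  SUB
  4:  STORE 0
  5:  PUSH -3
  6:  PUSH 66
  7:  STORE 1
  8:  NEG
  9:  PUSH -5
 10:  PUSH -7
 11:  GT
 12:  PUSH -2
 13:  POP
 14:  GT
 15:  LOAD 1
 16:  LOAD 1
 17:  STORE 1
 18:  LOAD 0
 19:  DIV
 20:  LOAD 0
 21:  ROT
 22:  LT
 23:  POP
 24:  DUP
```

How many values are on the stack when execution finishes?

PUSH 11  11
PUSH 1   11 1
SUB      10
STORE 0  (empty)
PUSH -3  -3
PUSH 66  -3 66
STORE 1  -3
NEG      3
PUSH -5  3 -5
PUSH -7  3 -5 -7
GT       3 1
PUSH -2  3 1 -2
POP      3 1
GT       1
LOAD 1   1 66
LOAD 1   1 66 66
STORE 1  1 66
LOAD 0   1 66 10
DIV      1 6
LOAD 0   1 6 10
ROT      6 10 1
LT       6 0
POP      6
DUP      6 6

2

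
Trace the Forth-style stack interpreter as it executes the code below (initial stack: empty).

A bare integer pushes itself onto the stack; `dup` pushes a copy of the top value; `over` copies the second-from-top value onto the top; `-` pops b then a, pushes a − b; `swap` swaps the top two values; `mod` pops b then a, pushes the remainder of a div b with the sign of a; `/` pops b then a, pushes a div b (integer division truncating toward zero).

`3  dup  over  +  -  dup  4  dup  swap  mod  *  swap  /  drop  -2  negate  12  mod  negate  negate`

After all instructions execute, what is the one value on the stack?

3      → [3]
dup    → [3, 3]
over   → [3, 3, 3]
+      → [3, 6]
-      → [-3]
dup    → [-3, -3]
4      → [-3, -3, 4]
dup    → [-3, -3, 4, 4]
swap   → [-3, -3, 4, 4]
mod    → [-3, -3, 0]
*      → [-3, 0]
swap   → [0, -3]
/      → [0]
drop   → []
-2     → [-2]
negate → [2]
12     → [2, 12]
mod    → [2]
negate → [-2]
negate → [2]

2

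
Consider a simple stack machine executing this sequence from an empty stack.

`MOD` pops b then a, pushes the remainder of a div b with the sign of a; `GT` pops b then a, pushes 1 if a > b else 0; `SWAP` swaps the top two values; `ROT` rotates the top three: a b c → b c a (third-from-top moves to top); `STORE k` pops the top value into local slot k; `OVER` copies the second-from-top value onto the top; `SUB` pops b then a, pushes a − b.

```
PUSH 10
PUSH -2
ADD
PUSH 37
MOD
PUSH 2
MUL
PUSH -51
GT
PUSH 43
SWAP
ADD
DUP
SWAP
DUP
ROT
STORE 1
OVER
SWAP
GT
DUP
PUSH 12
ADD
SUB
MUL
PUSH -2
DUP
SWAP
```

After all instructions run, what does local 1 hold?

44

PUSH 10  : 10
PUSH -2  : 10 -2
ADD      : 8
PUSH 37  : 8 37
MOD      : 8
PUSH 2   : 8 2
MUL      : 16
PUSH -51 : 16 -51
GT       : 1
PUSH 43  : 1 43
SWAP     : 43 1
ADD      : 44
DUP      : 44 44
SWAP     : 44 44
DUP      : 44 44 44
ROT      : 44 44 44
STORE 1  : 44 44
OVER     : 44 44 44
SWAP     : 44 44 44
GT       : 44 0
DUP      : 44 0 0
PUSH 12  : 44 0 0 12
ADD      : 44 0 12
SUB      : 44 -12
MUL      : -528
PUSH -2  : -528 -2
DUP      : -528 -2 -2
SWAP     : -528 -2 -2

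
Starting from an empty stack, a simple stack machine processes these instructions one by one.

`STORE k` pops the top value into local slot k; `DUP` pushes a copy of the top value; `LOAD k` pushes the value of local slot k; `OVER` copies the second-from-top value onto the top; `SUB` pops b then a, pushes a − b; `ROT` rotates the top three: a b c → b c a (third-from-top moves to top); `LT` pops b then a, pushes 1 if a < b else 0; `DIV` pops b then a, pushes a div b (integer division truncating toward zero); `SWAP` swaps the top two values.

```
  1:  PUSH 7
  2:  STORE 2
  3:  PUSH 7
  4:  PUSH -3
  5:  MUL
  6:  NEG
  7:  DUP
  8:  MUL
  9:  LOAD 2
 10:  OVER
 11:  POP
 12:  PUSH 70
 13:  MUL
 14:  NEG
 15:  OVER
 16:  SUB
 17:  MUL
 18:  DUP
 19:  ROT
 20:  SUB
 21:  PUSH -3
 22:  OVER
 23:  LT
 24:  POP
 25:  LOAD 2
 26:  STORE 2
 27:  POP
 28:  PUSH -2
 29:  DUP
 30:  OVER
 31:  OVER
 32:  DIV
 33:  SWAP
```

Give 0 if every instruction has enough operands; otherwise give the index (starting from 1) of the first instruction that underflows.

19

PUSH 7  → [7]
STORE 2 → []
PUSH 7  → [7]
PUSH -3 → [7, -3]
MUL     → [-21]
NEG     → [21]
DUP     → [21, 21]
MUL     → [441]
LOAD 2  → [441, 7]
OVER    → [441, 7, 441]
POP     → [441, 7]
PUSH 70 → [441, 7, 70]
MUL     → [441, 490]
NEG     → [441, -490]
OVER    → [441, -490, 441]
SUB     → [441, -931]
MUL     → [-410571]
DUP     → [-410571, -410571]
ROT  — needs 3 operands, stack has 2 → underflow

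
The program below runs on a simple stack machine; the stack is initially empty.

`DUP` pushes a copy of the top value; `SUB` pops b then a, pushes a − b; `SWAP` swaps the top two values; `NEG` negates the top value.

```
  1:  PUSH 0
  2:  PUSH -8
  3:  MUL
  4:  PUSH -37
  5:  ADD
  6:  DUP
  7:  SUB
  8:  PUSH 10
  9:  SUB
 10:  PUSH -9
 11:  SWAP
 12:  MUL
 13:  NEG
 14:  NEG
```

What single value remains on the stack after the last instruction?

90

PUSH 0    0
PUSH -8   0 -8
MUL       0
PUSH -37  0 -37
ADD       -37
DUP       -37 -37
SUB       0
PUSH 10   0 10
SUB       -10
PUSH -9   -10 -9
SWAP      -9 -10
MUL       90
NEG       -90
NEG       90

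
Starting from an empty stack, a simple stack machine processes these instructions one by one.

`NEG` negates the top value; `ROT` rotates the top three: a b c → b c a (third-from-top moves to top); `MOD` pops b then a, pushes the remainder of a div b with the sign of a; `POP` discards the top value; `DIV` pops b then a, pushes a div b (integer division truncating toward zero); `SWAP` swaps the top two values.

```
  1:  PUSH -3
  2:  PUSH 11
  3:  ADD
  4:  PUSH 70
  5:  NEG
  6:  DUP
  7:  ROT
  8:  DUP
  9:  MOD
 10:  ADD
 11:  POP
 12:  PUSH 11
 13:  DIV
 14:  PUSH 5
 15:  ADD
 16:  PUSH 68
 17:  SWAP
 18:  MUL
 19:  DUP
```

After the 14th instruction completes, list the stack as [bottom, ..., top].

PUSH -3 -> [-3]
PUSH 11 -> [-3, 11]
ADD     -> [8]
PUSH 70 -> [8, 70]
NEG     -> [8, -70]
DUP     -> [8, -70, -70]
ROT     -> [-70, -70, 8]
DUP     -> [-70, -70, 8, 8]
MOD     -> [-70, -70, 0]
ADD     -> [-70, -70]
POP     -> [-70]
PUSH 11 -> [-70, 11]
DIV     -> [-6]
PUSH 5  -> [-6, 5]

[-6, 5]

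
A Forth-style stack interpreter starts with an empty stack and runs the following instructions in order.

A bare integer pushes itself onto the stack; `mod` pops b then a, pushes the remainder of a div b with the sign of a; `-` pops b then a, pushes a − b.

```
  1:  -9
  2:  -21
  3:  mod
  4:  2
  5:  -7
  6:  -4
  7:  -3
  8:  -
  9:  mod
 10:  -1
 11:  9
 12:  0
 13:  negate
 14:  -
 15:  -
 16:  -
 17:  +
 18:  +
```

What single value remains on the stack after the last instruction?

3

-9     → -9
-21    → -9 -21
mod    → -9
2      → -9 2
-7     → -9 2 -7
-4     → -9 2 -7 -4
-3     → -9 2 -7 -4 -3
-      → -9 2 -7 -1
mod    → -9 2 0
-1     → -9 2 0 -1
9      → -9 2 0 -1 9
0      → -9 2 0 -1 9 0
negate → -9 2 0 -1 9 0
-      → -9 2 0 -1 9
-      → -9 2 0 -10
-      → -9 2 10
+      → -9 12
+      → 3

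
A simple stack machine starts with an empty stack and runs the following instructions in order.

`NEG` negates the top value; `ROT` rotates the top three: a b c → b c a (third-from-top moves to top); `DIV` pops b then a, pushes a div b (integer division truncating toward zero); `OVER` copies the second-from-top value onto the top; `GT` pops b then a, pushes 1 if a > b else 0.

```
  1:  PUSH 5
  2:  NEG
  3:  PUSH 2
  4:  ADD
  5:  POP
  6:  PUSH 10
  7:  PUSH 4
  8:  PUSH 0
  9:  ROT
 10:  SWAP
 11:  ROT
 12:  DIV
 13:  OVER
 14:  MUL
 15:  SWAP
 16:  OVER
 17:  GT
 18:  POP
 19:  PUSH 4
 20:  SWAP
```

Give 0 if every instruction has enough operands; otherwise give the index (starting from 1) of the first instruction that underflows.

PUSH 5   [5]
NEG      [-5]
PUSH 2   [-5, 2]
ADD      [-3]
POP      []
PUSH 10  [10]
PUSH 4   [10, 4]
PUSH 0   [10, 4, 0]
ROT      [4, 0, 10]
SWAP     [4, 10, 0]
ROT      [10, 0, 4]
DIV      [10, 0]
OVER     [10, 0, 10]
MUL      [10, 0]
SWAP     [0, 10]
OVER     [0, 10, 0]
GT       [0, 1]
POP      [0]
PUSH 4   [0, 4]
SWAP     [4, 0]

0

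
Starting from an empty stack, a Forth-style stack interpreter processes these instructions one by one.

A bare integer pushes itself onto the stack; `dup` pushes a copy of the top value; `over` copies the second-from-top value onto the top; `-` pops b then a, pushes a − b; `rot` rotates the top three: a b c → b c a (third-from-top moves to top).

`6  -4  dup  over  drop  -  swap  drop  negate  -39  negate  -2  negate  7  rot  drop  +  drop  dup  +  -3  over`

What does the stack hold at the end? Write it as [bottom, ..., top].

[0, -3, 0]

6       [6]
-4      [6, -4]
dup     [6, -4, -4]
over    [6, -4, -4, -4]
drop    [6, -4, -4]
-       [6, 0]
swap    [0, 6]
drop    [0]
negate  [0]
-39     [0, -39]
negate  [0, 39]
-2      [0, 39, -2]
negate  [0, 39, 2]
7       [0, 39, 2, 7]
rot     [0, 2, 7, 39]
drop    [0, 2, 7]
+       [0, 9]
drop    [0]
dup     [0, 0]
+       [0]
-3      [0, -3]
over    [0, -3, 0]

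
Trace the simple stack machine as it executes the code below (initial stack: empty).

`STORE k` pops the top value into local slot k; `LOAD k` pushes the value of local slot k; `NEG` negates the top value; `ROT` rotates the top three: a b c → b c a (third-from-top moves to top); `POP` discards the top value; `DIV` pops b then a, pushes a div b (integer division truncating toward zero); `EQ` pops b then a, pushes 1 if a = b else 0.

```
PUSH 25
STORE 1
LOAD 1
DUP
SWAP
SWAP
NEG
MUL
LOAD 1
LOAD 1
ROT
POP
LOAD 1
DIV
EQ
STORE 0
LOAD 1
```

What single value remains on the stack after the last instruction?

PUSH 25 : 25
STORE 1 : (empty)
LOAD 1  : 25
DUP     : 25 25
SWAP    : 25 25
SWAP    : 25 25
NEG     : 25 -25
MUL     : -625
LOAD 1  : -625 25
LOAD 1  : -625 25 25
ROT     : 25 25 -625
POP     : 25 25
LOAD 1  : 25 25 25
DIV     : 25 1
EQ      : 0
STORE 0 : (empty)
LOAD 1  : 25

25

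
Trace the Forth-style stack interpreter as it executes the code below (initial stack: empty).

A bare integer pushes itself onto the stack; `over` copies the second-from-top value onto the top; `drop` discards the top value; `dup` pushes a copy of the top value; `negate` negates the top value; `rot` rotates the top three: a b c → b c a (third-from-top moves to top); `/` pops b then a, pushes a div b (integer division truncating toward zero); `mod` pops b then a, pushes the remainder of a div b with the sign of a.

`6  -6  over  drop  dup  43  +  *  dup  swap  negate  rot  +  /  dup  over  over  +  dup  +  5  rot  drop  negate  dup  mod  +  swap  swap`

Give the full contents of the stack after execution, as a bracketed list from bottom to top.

[0, 0]

6      → [6]
-6     → [6, -6]
over   → [6, -6, 6]
drop   → [6, -6]
dup    → [6, -6, -6]
43     → [6, -6, -6, 43]
+      → [6, -6, 37]
*      → [6, -222]
dup    → [6, -222, -222]
swap   → [6, -222, -222]
negate → [6, -222, 222]
rot    → [-222, 222, 6]
+      → [-222, 228]
/      → [0]
dup    → [0, 0]
over   → [0, 0, 0]
over   → [0, 0, 0, 0]
+      → [0, 0, 0]
dup    → [0, 0, 0, 0]
+      → [0, 0, 0]
5      → [0, 0, 0, 5]
rot    → [0, 0, 5, 0]
drop   → [0, 0, 5]
negate → [0, 0, -5]
dup    → [0, 0, -5, -5]
mod    → [0, 0, 0]
+      → [0, 0]
swap   → [0, 0]
swap   → [0, 0]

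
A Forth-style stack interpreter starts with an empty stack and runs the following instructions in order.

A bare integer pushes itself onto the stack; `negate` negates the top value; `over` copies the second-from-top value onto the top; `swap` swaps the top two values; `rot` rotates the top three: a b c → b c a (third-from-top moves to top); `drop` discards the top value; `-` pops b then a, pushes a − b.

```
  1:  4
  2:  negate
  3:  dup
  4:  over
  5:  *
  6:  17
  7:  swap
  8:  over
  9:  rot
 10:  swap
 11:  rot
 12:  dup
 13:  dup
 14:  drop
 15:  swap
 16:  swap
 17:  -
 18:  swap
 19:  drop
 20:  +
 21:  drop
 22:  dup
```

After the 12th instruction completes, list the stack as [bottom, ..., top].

4      -> 4
negate -> -4
dup    -> -4 -4
over   -> -4 -4 -4
*      -> -4 16
17     -> -4 16 17
swap   -> -4 17 16
over   -> -4 17 16 17
rot    -> -4 16 17 17
swap   -> -4 16 17 17
rot    -> -4 17 17 16
dup    -> -4 17 17 16 16

[-4, 17, 17, 16, 16]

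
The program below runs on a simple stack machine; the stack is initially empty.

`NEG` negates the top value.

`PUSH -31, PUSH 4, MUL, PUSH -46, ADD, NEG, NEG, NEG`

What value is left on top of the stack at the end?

170

PUSH -31 -> -31
PUSH 4   -> -31 4
MUL      -> -124
PUSH -46 -> -124 -46
ADD      -> -170
NEG      -> 170
NEG      -> -170
NEG      -> 170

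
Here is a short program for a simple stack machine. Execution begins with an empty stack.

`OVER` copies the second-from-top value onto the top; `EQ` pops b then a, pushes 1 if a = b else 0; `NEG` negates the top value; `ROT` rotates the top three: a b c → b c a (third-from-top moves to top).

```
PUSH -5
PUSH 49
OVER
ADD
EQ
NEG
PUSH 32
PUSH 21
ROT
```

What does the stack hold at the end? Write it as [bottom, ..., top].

PUSH -5 : [-5]
PUSH 49 : [-5, 49]
OVER    : [-5, 49, -5]
ADD     : [-5, 44]
EQ      : [0]
NEG     : [0]
PUSH 32 : [0, 32]
PUSH 21 : [0, 32, 21]
ROT     : [32, 21, 0]

[32, 21, 0]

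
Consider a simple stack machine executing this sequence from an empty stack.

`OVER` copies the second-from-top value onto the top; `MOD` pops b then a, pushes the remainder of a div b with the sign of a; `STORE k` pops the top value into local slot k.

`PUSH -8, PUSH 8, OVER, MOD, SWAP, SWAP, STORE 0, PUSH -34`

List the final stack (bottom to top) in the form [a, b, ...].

[-8, -34]

PUSH -8  → [-8]
PUSH 8   → [-8, 8]
OVER     → [-8, 8, -8]
MOD      → [-8, 0]
SWAP     → [0, -8]
SWAP     → [-8, 0]
STORE 0  → [-8]
PUSH -34 → [-8, -34]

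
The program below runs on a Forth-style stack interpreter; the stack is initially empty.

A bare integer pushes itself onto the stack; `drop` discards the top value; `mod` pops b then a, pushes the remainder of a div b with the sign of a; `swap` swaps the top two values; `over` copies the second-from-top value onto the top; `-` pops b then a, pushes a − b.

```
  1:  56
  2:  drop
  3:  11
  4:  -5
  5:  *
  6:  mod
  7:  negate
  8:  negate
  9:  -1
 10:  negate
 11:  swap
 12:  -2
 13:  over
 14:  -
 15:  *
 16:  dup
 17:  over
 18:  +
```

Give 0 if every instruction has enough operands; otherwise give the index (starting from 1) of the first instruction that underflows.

6

56   : 56
drop : (empty)
11   : 11
-5   : 11 -5
*    : -55
mod  — needs 2 operands, stack has 1 → underflow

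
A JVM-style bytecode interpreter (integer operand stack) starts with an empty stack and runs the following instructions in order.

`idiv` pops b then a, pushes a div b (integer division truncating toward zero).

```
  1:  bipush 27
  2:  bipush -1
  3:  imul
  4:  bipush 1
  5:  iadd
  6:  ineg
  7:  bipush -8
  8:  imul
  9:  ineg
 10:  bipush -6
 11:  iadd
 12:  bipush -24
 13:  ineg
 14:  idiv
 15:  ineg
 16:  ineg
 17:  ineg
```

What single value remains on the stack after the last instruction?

bipush 27  → [27]
bipush -1  → [27, -1]
imul       → [-27]
bipush 1   → [-27, 1]
iadd       → [-26]
ineg       → [26]
bipush -8  → [26, -8]
imul       → [-208]
ineg       → [208]
bipush -6  → [208, -6]
iadd       → [202]
bipush -24 → [202, -24]
ineg       → [202, 24]
idiv       → [8]
ineg       → [-8]
ineg       → [8]
ineg       → [-8]

-8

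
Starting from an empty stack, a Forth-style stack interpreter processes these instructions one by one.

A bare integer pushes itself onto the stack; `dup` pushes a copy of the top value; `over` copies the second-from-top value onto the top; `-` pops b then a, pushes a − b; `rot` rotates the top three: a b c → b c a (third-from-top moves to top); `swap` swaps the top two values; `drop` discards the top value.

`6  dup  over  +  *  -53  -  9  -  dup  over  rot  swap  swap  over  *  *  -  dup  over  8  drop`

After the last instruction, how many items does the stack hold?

3

6    → 6
dup  → 6 6
over → 6 6 6
+    → 6 12
*    → 72
-53  → 72 -53
-    → 125
9    → 125 9
-    → 116
dup  → 116 116
over → 116 116 116
rot  → 116 116 116
swap → 116 116 116
swap → 116 116 116
over → 116 116 116 116
*    → 116 116 13456
*    → 116 1560896
-    → -1560780
dup  → -1560780 -1560780
over → -1560780 -1560780 -1560780
8    → -1560780 -1560780 -1560780 8
drop → -1560780 -1560780 -1560780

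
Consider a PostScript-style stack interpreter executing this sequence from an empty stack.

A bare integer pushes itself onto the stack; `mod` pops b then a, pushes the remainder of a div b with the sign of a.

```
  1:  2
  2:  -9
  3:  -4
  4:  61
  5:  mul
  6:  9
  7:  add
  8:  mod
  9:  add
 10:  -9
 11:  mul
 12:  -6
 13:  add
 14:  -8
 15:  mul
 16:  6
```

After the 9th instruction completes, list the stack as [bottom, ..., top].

2   -> 2
-9  -> 2 -9
-4  -> 2 -9 -4
61  -> 2 -9 -4 61
mul -> 2 -9 -244
9   -> 2 -9 -244 9
add -> 2 -9 -235
mod -> 2 -9
add -> -7

[-7]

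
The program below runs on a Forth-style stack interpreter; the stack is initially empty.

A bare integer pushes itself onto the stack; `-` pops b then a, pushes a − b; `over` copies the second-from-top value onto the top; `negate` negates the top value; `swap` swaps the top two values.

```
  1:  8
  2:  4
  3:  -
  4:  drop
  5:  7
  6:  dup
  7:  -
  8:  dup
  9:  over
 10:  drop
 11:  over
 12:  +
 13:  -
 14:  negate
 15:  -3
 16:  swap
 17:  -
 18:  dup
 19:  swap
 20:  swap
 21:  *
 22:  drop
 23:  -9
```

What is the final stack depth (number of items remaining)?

1

8       [8]
4       [8, 4]
-       [4]
drop    []
7       [7]
dup     [7, 7]
-       [0]
dup     [0, 0]
over    [0, 0, 0]
drop    [0, 0]
over    [0, 0, 0]
+       [0, 0]
-       [0]
negate  [0]
-3      [0, -3]
swap    [-3, 0]
-       [-3]
dup     [-3, -3]
swap    [-3, -3]
swap    [-3, -3]
*       [9]
drop    []
-9      [-9]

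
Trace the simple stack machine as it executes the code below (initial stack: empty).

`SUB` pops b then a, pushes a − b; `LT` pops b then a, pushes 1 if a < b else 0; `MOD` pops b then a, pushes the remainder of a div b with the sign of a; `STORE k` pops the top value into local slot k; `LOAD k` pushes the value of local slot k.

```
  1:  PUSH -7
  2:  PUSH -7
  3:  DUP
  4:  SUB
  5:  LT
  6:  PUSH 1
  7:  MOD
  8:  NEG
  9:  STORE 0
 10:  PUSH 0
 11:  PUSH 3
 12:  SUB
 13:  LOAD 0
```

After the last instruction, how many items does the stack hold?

2

PUSH -7 : [-7]
PUSH -7 : [-7, -7]
DUP     : [-7, -7, -7]
SUB     : [-7, 0]
LT      : [1]
PUSH 1  : [1, 1]
MOD     : [0]
NEG     : [0]
STORE 0 : []
PUSH 0  : [0]
PUSH 3  : [0, 3]
SUB     : [-3]
LOAD 0  : [-3, 0]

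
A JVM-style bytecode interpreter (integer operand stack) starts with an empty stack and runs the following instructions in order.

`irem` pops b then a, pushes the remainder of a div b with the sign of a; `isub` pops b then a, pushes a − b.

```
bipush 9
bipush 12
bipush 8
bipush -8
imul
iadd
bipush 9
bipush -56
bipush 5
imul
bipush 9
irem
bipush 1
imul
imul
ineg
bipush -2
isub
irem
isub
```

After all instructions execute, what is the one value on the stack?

bipush 9    [9]
bipush 12   [9, 12]
bipush 8    [9, 12, 8]
bipush -8   [9, 12, 8, -8]
imul        [9, 12, -64]
iadd        [9, -52]
bipush 9    [9, -52, 9]
bipush -56  [9, -52, 9, -56]
bipush 5    [9, -52, 9, -56, 5]
imul        [9, -52, 9, -280]
bipush 9    [9, -52, 9, -280, 9]
irem        [9, -52, 9, -1]
bipush 1    [9, -52, 9, -1, 1]
imul        [9, -52, 9, -1]
imul        [9, -52, -9]
ineg        [9, -52, 9]
bipush -2   [9, -52, 9, -2]
isub        [9, -52, 11]
irem        [9, -8]
isub        [17]

17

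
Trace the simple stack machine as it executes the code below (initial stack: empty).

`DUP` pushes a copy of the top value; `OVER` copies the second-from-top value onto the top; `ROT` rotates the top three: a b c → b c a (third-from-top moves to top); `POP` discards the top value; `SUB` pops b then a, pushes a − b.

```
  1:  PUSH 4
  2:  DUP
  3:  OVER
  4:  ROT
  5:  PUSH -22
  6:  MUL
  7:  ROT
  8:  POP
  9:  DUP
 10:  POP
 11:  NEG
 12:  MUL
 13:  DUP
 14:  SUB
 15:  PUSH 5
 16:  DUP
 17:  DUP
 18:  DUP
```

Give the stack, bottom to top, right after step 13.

PUSH 4   : [4]
DUP      : [4, 4]
OVER     : [4, 4, 4]
ROT      : [4, 4, 4]
PUSH -22 : [4, 4, 4, -22]
MUL      : [4, 4, -88]
ROT      : [4, -88, 4]
POP      : [4, -88]
DUP      : [4, -88, -88]
POP      : [4, -88]
NEG      : [4, 88]
MUL      : [352]
DUP      : [352, 352]

[352, 352]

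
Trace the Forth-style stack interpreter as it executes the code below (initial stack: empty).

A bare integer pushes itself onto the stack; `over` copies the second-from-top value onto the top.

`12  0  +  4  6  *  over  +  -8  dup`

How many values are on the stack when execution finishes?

12    [12]
0     [12, 0]
+     [12]
4     [12, 4]
6     [12, 4, 6]
*     [12, 24]
over  [12, 24, 12]
+     [12, 36]
-8    [12, 36, -8]
dup   [12, 36, -8, -8]

4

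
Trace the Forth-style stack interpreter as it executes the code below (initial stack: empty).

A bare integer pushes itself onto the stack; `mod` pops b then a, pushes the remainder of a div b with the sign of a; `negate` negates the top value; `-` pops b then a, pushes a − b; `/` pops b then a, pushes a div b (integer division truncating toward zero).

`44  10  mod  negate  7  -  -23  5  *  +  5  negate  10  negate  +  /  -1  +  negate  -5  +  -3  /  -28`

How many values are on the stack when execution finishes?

44     : 44
10     : 44 10
mod    : 4
negate : -4
7      : -4 7
-      : -11
-23    : -11 -23
5      : -11 -23 5
*      : -11 -115
+      : -126
5      : -126 5
negate : -126 -5
10     : -126 -5 10
negate : -126 -5 -10
+      : -126 -15
/      : 8
-1     : 8 -1
+      : 7
negate : -7
-5     : -7 -5
+      : -12
-3     : -12 -3
/      : 4
-28    : 4 -28

2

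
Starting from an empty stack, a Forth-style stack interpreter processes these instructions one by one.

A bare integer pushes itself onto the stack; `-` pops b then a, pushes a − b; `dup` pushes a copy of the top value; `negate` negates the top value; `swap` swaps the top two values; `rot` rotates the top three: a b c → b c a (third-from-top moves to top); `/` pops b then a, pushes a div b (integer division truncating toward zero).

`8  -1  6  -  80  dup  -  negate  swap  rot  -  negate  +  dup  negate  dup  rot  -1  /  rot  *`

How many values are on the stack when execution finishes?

2

8      → [8]
-1     → [8, -1]
6      → [8, -1, 6]
-      → [8, -7]
80     → [8, -7, 80]
dup    → [8, -7, 80, 80]
-      → [8, -7, 0]
negate → [8, -7, 0]
swap   → [8, 0, -7]
rot    → [0, -7, 8]
-      → [0, -15]
negate → [0, 15]
+      → [15]
dup    → [15, 15]
negate → [15, -15]
dup    → [15, -15, -15]
rot    → [-15, -15, 15]
-1     → [-15, -15, 15, -1]
/      → [-15, -15, -15]
rot    → [-15, -15, -15]
*      → [-15, 225]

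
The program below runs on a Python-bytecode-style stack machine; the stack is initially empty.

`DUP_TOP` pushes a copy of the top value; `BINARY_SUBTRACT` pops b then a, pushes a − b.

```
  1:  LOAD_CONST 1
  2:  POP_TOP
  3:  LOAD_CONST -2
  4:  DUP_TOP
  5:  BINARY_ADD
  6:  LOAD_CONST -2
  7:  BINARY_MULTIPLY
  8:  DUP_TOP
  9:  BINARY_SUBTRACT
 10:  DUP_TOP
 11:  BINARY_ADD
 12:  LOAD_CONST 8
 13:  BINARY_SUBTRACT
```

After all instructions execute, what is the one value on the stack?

-8

LOAD_CONST 1    → [1]
POP_TOP         → []
LOAD_CONST -2   → [-2]
DUP_TOP         → [-2, -2]
BINARY_ADD      → [-4]
LOAD_CONST -2   → [-4, -2]
BINARY_MULTIPLY → [8]
DUP_TOP         → [8, 8]
BINARY_SUBTRACT → [0]
DUP_TOP         → [0, 0]
BINARY_ADD      → [0]
LOAD_CONST 8    → [0, 8]
BINARY_SUBTRACT → [-8]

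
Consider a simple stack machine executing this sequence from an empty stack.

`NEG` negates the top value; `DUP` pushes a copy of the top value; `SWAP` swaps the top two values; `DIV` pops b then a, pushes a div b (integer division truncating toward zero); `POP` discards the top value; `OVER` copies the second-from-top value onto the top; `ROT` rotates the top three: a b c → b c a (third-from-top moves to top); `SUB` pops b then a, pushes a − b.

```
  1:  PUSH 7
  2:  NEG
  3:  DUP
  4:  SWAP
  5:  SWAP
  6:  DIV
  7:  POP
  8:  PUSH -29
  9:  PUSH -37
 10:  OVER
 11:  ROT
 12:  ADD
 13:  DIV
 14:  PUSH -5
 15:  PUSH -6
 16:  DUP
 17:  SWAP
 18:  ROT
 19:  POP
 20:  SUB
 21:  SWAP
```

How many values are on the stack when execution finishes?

2

PUSH 7   : 7
NEG      : -7
DUP      : -7 -7
SWAP     : -7 -7
SWAP     : -7 -7
DIV      : 1
POP      : (empty)
PUSH -29 : -29
PUSH -37 : -29 -37
OVER     : -29 -37 -29
ROT      : -37 -29 -29
ADD      : -37 -58
DIV      : 0
PUSH -5  : 0 -5
PUSH -6  : 0 -5 -6
DUP      : 0 -5 -6 -6
SWAP     : 0 -5 -6 -6
ROT      : 0 -6 -6 -5
POP      : 0 -6 -6
SUB      : 0 0
SWAP     : 0 0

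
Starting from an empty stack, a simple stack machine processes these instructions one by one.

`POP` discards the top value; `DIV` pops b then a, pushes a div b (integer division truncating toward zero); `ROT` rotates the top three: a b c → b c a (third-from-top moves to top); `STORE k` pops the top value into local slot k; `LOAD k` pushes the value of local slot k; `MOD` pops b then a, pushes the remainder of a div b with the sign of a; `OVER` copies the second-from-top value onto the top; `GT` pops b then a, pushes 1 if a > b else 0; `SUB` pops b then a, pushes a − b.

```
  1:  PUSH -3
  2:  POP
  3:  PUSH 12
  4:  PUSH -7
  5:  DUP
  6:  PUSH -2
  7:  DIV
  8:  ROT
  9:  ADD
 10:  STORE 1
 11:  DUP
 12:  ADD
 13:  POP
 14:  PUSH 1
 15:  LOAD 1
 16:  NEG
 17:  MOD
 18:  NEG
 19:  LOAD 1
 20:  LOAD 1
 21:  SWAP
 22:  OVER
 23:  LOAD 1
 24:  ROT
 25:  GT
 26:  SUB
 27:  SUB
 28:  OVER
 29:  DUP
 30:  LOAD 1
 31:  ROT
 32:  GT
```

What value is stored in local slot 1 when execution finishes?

15

PUSH -3  -3
POP      (empty)
PUSH 12  12
PUSH -7  12 -7
DUP      12 -7 -7
PUSH -2  12 -7 -7 -2
DIV      12 -7 3
ROT      -7 3 12
ADD      -7 15
STORE 1  -7
DUP      -7 -7
ADD      -14
POP      (empty)
PUSH 1   1
LOAD 1   1 15
NEG      1 -15
MOD      1
NEG      -1
LOAD 1   -1 15
LOAD 1   -1 15 15
SWAP     -1 15 15
OVER     -1 15 15 15
LOAD 1   -1 15 15 15 15
ROT      -1 15 15 15 15
GT       -1 15 15 0
SUB      -1 15 15
SUB      -1 0
OVER     -1 0 -1
DUP      -1 0 -1 -1
LOAD 1   -1 0 -1 -1 15
ROT      -1 0 -1 15 -1
GT       -1 0 -1 1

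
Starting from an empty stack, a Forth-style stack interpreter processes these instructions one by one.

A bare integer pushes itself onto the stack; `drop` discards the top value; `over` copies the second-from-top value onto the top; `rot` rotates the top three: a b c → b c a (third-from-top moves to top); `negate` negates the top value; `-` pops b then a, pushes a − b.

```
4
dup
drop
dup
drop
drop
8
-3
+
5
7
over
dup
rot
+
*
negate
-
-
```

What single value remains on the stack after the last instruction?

4       4
dup     4 4
drop    4
dup     4 4
drop    4
drop    (empty)
8       8
-3      8 -3
+       5
5       5 5
7       5 5 7
over    5 5 7 5
dup     5 5 7 5 5
rot     5 5 5 5 7
+       5 5 5 12
*       5 5 60
negate  5 5 -60
-       5 65
-       -60

-60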